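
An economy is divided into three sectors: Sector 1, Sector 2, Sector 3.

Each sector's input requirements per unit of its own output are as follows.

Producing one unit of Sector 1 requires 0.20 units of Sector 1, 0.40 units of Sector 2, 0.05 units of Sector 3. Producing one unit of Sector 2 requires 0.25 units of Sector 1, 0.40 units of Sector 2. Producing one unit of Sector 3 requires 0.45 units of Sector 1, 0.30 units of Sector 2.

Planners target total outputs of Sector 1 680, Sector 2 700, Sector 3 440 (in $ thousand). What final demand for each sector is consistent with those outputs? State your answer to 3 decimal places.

I − A =
  [   0.80    -0.25    -0.45]
  [  -0.40     0.60    -0.30]
  [  -0.05     0.00     1.00]
d = (I − A) x:
  d_1 = (+0.80)·680 + (-0.25)·700 + (-0.45)·440 = 171.000
  d_2 = (-0.40)·680 + (+0.60)·700 + (-0.30)·440 = 16.000
  d_3 = (-0.05)·680 + (+0.00)·700 + (+1.00)·440 = 406.000

d_1 = 171.000, d_2 = 16.000, d_3 = 406.000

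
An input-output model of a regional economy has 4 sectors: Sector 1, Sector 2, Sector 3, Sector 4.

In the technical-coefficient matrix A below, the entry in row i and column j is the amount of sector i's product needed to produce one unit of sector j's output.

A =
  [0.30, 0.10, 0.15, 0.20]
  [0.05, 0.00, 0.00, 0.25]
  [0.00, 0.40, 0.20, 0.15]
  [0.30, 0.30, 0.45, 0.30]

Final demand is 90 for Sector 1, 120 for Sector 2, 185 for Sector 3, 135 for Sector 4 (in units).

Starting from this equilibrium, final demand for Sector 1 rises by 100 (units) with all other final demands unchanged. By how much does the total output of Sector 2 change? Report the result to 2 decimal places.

Δx_2 = 42.98

I − A =
  [   0.70    -0.10    -0.15    -0.20]
  [  -0.05     1.00     0.00    -0.25]
  [   0.00    -0.40     0.80    -0.15]
  [  -0.30    -0.30    -0.45     0.70]
Compute the cofactors C_ij = (−1)^(i+j)·(3×3 minor ij) of I−A; the adjugate is their transpose:
adj(I−A) = Cᵀ =
  [ 0.387500   0.182000   0.195000   0.217500]
  [ 0.084625   0.290000   0.099750   0.149125]
  [ 0.091250   0.208000   0.363500   0.178250]
  [ 0.261000   0.336000   0.360000   0.553000]
det(I−A) = Σ_j (I−A)_1j·C_1j = (0.70)(0.387500) + (-0.10)(0.084625) + (-0.15)(0.091250) + (-0.20)(0.261000) = 0.1969
(I − A)⁻¹ = adj(I−A) / det(I−A) ≈
  [   1.9680     0.9243     0.9904     1.1046]
  [   0.4298     1.4728     0.5066     0.7574]
  [   0.4634     1.0564     1.8461     0.9053]
  [   1.3255     1.7064     1.8283     2.8085]
Δx = (I − A)⁻¹ Δd with Δd having +100 in the Sector 1 component and 0 elsewhere.
So Δx_2 = L_21 · (+100), where L_21 = adj(I−A)_21 / det(I−A) = 0.084625 / 0.1969.
Δx_2 = 0.084625 × (+100) / 0.1969 = 8.4625 / 0.1969 ≈ 42.98.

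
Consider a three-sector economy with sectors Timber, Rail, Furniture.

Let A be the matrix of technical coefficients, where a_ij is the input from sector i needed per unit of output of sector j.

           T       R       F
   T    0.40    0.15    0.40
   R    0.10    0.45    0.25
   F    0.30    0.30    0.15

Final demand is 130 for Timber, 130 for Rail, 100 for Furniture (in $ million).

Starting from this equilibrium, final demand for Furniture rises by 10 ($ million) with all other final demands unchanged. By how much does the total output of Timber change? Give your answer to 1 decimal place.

Δx_T = 19.3

I − A =
  [   0.60    -0.15    -0.40]
  [  -0.10     0.55    -0.25]
  [  -0.30    -0.30     0.85]
Cofactors of I−A, C_ij = (−1)^(i+j)·(minor ij) (rows/columns in the sector order above):
  C_11 = (0.55)(0.85) − (-0.25)(-0.30) = 0.3925
  C_12 = −[(-0.10)(0.85) − (-0.25)(-0.30)] = 0.1600
  C_13 = (-0.10)(-0.30) − (0.55)(-0.30) = 0.1950
  C_21 = −[(-0.15)(0.85) − (-0.40)(-0.30)] = 0.2475
  C_22 = (0.60)(0.85) − (-0.40)(-0.30) = 0.3900
  C_23 = −[(0.60)(-0.30) − (-0.15)(-0.30)] = 0.2250
  C_31 = (-0.15)(-0.25) − (-0.40)(0.55) = 0.2575
  C_32 = −[(0.60)(-0.25) − (-0.40)(-0.10)] = 0.1900
  C_33 = (0.60)(0.55) − (-0.15)(-0.10) = 0.3150
det(I−A) = Σ_j (I−A)_1j·C_1j = (0.60)(0.3925) + (-0.15)(0.1600) + (-0.40)(0.1950) = 0.1335
adj(I−A) = Cᵀ =
  [ 0.3925   0.2475   0.2575]
  [ 0.1600   0.3900   0.1900]
  [ 0.1950   0.2250   0.3150]
(I − A)⁻¹ = adj(I−A) / det(I−A) ≈
  [   2.9401     1.8539     1.9288]
  [   1.1985     2.9213     1.4232]
  [   1.4607     1.6854     2.3596]
Δx = (I − A)⁻¹ Δd with Δd having +10 in the Furniture component and 0 elsewhere.
So Δx_T = L_TF · (+10), where L_TF = adj(I−A)_TF / det(I−A) = 0.2575 / 0.1335.
Δx_T = 0.2575 × (+10) / 0.1335 = 2.575 / 0.1335 ≈ 19.3.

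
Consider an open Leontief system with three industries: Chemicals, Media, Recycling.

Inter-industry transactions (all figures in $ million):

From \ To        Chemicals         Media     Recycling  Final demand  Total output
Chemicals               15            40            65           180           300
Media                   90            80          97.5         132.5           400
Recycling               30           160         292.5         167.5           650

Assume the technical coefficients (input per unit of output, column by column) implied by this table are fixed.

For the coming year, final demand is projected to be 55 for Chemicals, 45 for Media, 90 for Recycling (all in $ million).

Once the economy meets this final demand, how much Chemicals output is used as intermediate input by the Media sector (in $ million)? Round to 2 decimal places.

z_12 = 15.01

Technical coefficients a_ij = z_ij / X_j:
  a_11 = 15/300 = 0.05, a_21 = 90/300 = 0.30, a_31 = 30/300 = 0.10
  a_12 = 40/400 = 0.10, a_22 = 80/400 = 0.20, a_32 = 160/400 = 0.40
  a_13 = 65/650 = 0.10, a_23 = 97.5/650 = 0.15, a_33 = 292.5/650 = 0.45
I − A =
  [   0.95    -0.10    -0.10]
  [  -0.30     0.80    -0.15]
  [  -0.10    -0.40     0.55]
Cofactors of I−A, C_ij = (−1)^(i+j)·(minor ij) (rows/columns in the sector order above):
  C_11 = (0.80)(0.55) − (-0.15)(-0.40) = 0.3800
  C_12 = −[(-0.30)(0.55) − (-0.15)(-0.10)] = 0.1800
  C_13 = (-0.30)(-0.40) − (0.80)(-0.10) = 0.2000
  C_21 = −[(-0.10)(0.55) − (-0.10)(-0.40)] = 0.0950
  C_22 = (0.95)(0.55) − (-0.10)(-0.10) = 0.5125
  C_23 = −[(0.95)(-0.40) − (-0.10)(-0.10)] = 0.3900
  C_31 = (-0.10)(-0.15) − (-0.10)(0.80) = 0.0950
  C_32 = −[(0.95)(-0.15) − (-0.10)(-0.30)] = 0.1725
  C_33 = (0.95)(0.80) − (-0.10)(-0.30) = 0.7300
det(I−A) = Σ_j (I−A)_1j·C_1j = (0.95)(0.3800) + (-0.10)(0.1800) + (-0.10)(0.2000) = 0.3230
adj(I−A) = Cᵀ =
  [ 0.3800   0.0950   0.0950]
  [ 0.1800   0.5125   0.1725]
  [ 0.2000   0.3900   0.7300]
(I − A)⁻¹ = adj(I−A) / det(I−A) ≈
  [   1.1765     0.2941     0.2941]
  [   0.5573     1.5867     0.5341]
  [   0.6192     1.2074     2.2601]
First solve x = (I − A)⁻¹ d = adj(I−A)·d / det(I−A); in particular x_2 = (0.1800·55 + 0.5125·45 + 0.1725·90) / 0.3230 = 48.4875 / 0.3230 ≈ 150.1161.
Intermediate flow from 1 to 2: z_12 = a_12 · x_2 = 0.10 × 48.4875 / 0.3230 = 4.84875 / 0.3230 ≈ 15.01.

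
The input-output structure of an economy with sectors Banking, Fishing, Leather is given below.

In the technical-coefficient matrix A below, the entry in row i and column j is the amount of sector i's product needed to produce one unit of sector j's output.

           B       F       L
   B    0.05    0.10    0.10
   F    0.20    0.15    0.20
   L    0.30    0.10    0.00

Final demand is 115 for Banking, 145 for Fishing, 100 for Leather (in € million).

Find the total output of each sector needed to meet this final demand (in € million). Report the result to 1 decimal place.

x_B = 165.9, x_F = 250.7, x_L = 174.8

I − A =
  [   0.95    -0.10    -0.10]
  [  -0.20     0.85    -0.20]
  [  -0.30    -0.10     1.00]
Cofactors of I−A, C_ij = (−1)^(i+j)·(minor ij) (rows/columns in the sector order above):
  C_11 = (0.85)(1.00) − (-0.20)(-0.10) = 0.8300
  C_12 = −[(-0.20)(1.00) − (-0.20)(-0.30)] = 0.2600
  C_13 = (-0.20)(-0.10) − (0.85)(-0.30) = 0.2750
  C_21 = −[(-0.10)(1.00) − (-0.10)(-0.10)] = 0.1100
  C_22 = (0.95)(1.00) − (-0.10)(-0.30) = 0.9200
  C_23 = −[(0.95)(-0.10) − (-0.10)(-0.30)] = 0.1250
  C_31 = (-0.10)(-0.20) − (-0.10)(0.85) = 0.1050
  C_32 = −[(0.95)(-0.20) − (-0.10)(-0.20)] = 0.2100
  C_33 = (0.95)(0.85) − (-0.10)(-0.20) = 0.7875
det(I−A) = Σ_j (I−A)_1j·C_1j = (0.95)(0.8300) + (-0.10)(0.2600) + (-0.10)(0.2750) = 0.7350
adj(I−A) = Cᵀ =
  [ 0.8300   0.1100   0.1050]
  [ 0.2600   0.9200   0.2100]
  [ 0.2750   0.1250   0.7875]
(I − A)⁻¹ = adj(I−A) / det(I−A) ≈
  [   1.1293     0.1497     0.1429]
  [   0.3537     1.2517     0.2857]
  [   0.3741     0.1701     1.0714]
x = (I − A)⁻¹ d = adj(I−A)·d / det(I−A), with det(I−A) = 0.7350:
  x_B = (0.8300·115 + 0.1100·145 + 0.1050·100) / 0.7350 = 121.90 / 0.7350 ≈ 165.9
  x_F = (0.2600·115 + 0.9200·145 + 0.2100·100) / 0.7350 = 184.30 / 0.7350 ≈ 250.7
  x_L = (0.2750·115 + 0.1250·145 + 0.7875·100) / 0.7350 = 128.50 / 0.7350 ≈ 174.8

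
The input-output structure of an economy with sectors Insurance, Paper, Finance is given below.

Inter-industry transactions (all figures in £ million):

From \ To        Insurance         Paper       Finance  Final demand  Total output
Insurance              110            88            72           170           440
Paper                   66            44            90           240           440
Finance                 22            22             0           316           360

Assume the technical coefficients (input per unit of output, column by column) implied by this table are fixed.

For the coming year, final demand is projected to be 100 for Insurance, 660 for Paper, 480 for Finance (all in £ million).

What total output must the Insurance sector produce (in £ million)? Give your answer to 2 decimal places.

x_1 = 542.46

Technical coefficients a_ij = z_ij / X_j:
  a_11 = 110/440 = 0.25, a_21 = 66/440 = 0.15, a_31 = 22/440 = 0.05
  a_12 = 88/440 = 0.20, a_22 = 44/440 = 0.10, a_32 = 22/440 = 0.05
  a_13 = 72/360 = 0.20, a_23 = 90/360 = 0.25, a_33 = 0/360 = 0.00
I − A =
  [   0.75    -0.20    -0.20]
  [  -0.15     0.90    -0.25]
  [  -0.05    -0.05     1.00]
Cofactors of I−A, C_ij = (−1)^(i+j)·(minor ij) (rows/columns in the sector order above):
  C_11 = (0.90)(1.00) − (-0.25)(-0.05) = 0.8875
  C_12 = −[(-0.15)(1.00) − (-0.25)(-0.05)] = 0.1625
  C_13 = (-0.15)(-0.05) − (0.90)(-0.05) = 0.0525
  C_21 = −[(-0.20)(1.00) − (-0.20)(-0.05)] = 0.2100
  C_22 = (0.75)(1.00) − (-0.20)(-0.05) = 0.7400
  C_23 = −[(0.75)(-0.05) − (-0.20)(-0.05)] = 0.0475
  C_31 = (-0.20)(-0.25) − (-0.20)(0.90) = 0.2300
  C_32 = −[(0.75)(-0.25) − (-0.20)(-0.15)] = 0.2175
  C_33 = (0.75)(0.90) − (-0.20)(-0.15) = 0.6450
det(I−A) = Σ_j (I−A)_1j·C_1j = (0.75)(0.8875) + (-0.20)(0.1625) + (-0.20)(0.0525) = 0.622625
adj(I−A) = Cᵀ =
  [ 0.8875   0.2100   0.2300]
  [ 0.1625   0.7400   0.2175]
  [ 0.0525   0.0475   0.6450]
(I − A)⁻¹ = adj(I−A) / det(I−A) ≈
  [   1.4254     0.3373     0.3694]
  [   0.2610     1.1885     0.3493]
  [   0.0843     0.0763     1.0359]
x = (I − A)⁻¹ d = adj(I−A)·d / det(I−A), with det(I−A) = 0.622625:
  x_1 = (0.8875·100 + 0.2100·660 + 0.2300·480) / 0.622625 = 337.75 / 0.622625 ≈ 542.46
  x_2 = (0.1625·100 + 0.7400·660 + 0.2175·480) / 0.622625 = 609.05 / 0.622625 ≈ 978.20
  x_3 = (0.0525·100 + 0.0475·660 + 0.6450·480) / 0.622625 = 346.20 / 0.622625 ≈ 556.03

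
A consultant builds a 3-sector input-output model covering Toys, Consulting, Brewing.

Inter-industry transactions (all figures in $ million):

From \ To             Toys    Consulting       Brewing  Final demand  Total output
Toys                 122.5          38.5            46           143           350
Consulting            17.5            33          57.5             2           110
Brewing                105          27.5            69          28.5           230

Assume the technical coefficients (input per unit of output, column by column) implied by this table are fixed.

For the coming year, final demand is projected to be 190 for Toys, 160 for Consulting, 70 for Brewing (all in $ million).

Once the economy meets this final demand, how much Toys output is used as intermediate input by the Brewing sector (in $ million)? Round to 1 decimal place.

z_TB = 118.7

Technical coefficients a_ij = z_ij / X_j:
  a_TT = 122.5/350 = 0.35, a_CT = 17.5/350 = 0.05, a_BT = 105/350 = 0.30
  a_TC = 38.5/110 = 0.35, a_CC = 33/110 = 0.30, a_BC = 27.5/110 = 0.25
  a_TB = 46/230 = 0.20, a_CB = 57.5/230 = 0.25, a_BB = 69/230 = 0.30
I − A =
  [   0.65    -0.35    -0.20]
  [  -0.05     0.70    -0.25]
  [  -0.30    -0.25     0.70]
Cofactors of I−A, C_ij = (−1)^(i+j)·(minor ij) (rows/columns in the sector order above):
  C_11 = (0.70)(0.70) − (-0.25)(-0.25) = 0.4275
  C_12 = −[(-0.05)(0.70) − (-0.25)(-0.30)] = 0.1100
  C_13 = (-0.05)(-0.25) − (0.70)(-0.30) = 0.2225
  C_21 = −[(-0.35)(0.70) − (-0.20)(-0.25)] = 0.2950
  C_22 = (0.65)(0.70) − (-0.20)(-0.30) = 0.3950
  C_23 = −[(0.65)(-0.25) − (-0.35)(-0.30)] = 0.2675
  C_31 = (-0.35)(-0.25) − (-0.20)(0.70) = 0.2275
  C_32 = −[(0.65)(-0.25) − (-0.20)(-0.05)] = 0.1725
  C_33 = (0.65)(0.70) − (-0.35)(-0.05) = 0.4375
det(I−A) = Σ_j (I−A)_1j·C_1j = (0.65)(0.4275) + (-0.35)(0.1100) + (-0.20)(0.2225) = 0.194875
adj(I−A) = Cᵀ =
  [ 0.4275   0.2950   0.2275]
  [ 0.1100   0.3950   0.1725]
  [ 0.2225   0.2675   0.4375]
(I − A)⁻¹ = adj(I−A) / det(I−A) ≈
  [   2.1937     1.5138     1.1674]
  [   0.5645     2.0269     0.8852]
  [   1.1418     1.3727     2.2450]
First solve x = (I − A)⁻¹ d = adj(I−A)·d / det(I−A); in particular x_B = (0.2225·190 + 0.2675·160 + 0.4375·70) / 0.194875 = 115.70 / 0.194875 ≈ 593.714.
Intermediate flow from T to B: z_TB = a_TB · x_B = 0.20 × 115.70 / 0.194875 = 23.14 / 0.194875 ≈ 118.7.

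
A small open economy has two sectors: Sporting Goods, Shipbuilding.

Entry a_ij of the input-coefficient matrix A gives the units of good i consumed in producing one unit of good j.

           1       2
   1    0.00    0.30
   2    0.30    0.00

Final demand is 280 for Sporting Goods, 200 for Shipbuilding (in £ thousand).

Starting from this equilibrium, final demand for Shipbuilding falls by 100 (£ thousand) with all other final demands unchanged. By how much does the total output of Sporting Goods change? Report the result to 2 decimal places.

I − A =
  [   1.00    -0.30]
  [  -0.30     1.00]
det(I−A) = (1.00)(1.00) − (-0.30)(-0.30) = 0.9100
adj(I−A) = [[1.00, 0.30], [0.30, 1.00]]
(I − A)⁻¹ = adj(I−A) / det(I−A) ≈
  [   1.0989     0.3297]
  [   0.3297     1.0989]
Δx = (I − A)⁻¹ Δd with Δd having -100 in the Shipbuilding component and 0 elsewhere.
So Δx_1 = L_12 · (-100), where L_12 = adj(I−A)_12 / det(I−A) = 0.30 / 0.9100.
Δx_1 = 0.30 × (-100) / 0.9100 = -30.00 / 0.9100 ≈ -32.97.

Δx_1 = -32.97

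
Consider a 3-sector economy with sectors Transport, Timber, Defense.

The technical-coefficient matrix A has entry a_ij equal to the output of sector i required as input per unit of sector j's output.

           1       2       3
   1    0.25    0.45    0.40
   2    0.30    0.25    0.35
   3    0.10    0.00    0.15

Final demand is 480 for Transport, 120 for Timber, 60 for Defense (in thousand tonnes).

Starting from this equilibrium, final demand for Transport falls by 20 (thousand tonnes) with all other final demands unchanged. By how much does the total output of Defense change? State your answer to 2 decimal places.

I − A =
  [   0.75    -0.45    -0.40]
  [  -0.30     0.75    -0.35]
  [  -0.10     0.00     0.85]
Cofactors of I−A, C_ij = (−1)^(i+j)·(minor ij) (rows/columns in the sector order above):
  C_11 = (0.75)(0.85) − (-0.35)(0.00) = 0.6375
  C_12 = −[(-0.30)(0.85) − (-0.35)(-0.10)] = 0.2900
  C_13 = (-0.30)(0.00) − (0.75)(-0.10) = 0.0750
  C_21 = −[(-0.45)(0.85) − (-0.40)(0.00)] = 0.3825
  C_22 = (0.75)(0.85) − (-0.40)(-0.10) = 0.5975
  C_23 = −[(0.75)(0.00) − (-0.45)(-0.10)] = 0.0450
  C_31 = (-0.45)(-0.35) − (-0.40)(0.75) = 0.4575
  C_32 = −[(0.75)(-0.35) − (-0.40)(-0.30)] = 0.3825
  C_33 = (0.75)(0.75) − (-0.45)(-0.30) = 0.4275
det(I−A) = Σ_j (I−A)_1j·C_1j = (0.75)(0.6375) + (-0.45)(0.2900) + (-0.40)(0.0750) = 0.317625
adj(I−A) = Cᵀ =
  [ 0.6375   0.3825   0.4575]
  [ 0.2900   0.5975   0.3825]
  [ 0.0750   0.0450   0.4275]
(I − A)⁻¹ = adj(I−A) / det(I−A) ≈
  [   2.0071     1.2043     1.4404]
  [   0.9130     1.8811     1.2043]
  [   0.2361     0.1417     1.3459]
Δx = (I − A)⁻¹ Δd with Δd having -20 in the Transport component and 0 elsewhere.
So Δx_3 = L_31 · (-20), where L_31 = adj(I−A)_31 / det(I−A) = 0.0750 / 0.317625.
Δx_3 = 0.0750 × (-20) / 0.317625 = -1.50 / 0.317625 ≈ -4.72.

Δx_3 = -4.72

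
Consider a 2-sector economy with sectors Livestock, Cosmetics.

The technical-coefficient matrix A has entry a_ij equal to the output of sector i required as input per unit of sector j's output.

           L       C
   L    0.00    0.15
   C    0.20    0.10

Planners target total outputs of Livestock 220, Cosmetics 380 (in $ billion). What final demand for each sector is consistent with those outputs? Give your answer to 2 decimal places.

I − A =
  [   1.00    -0.15]
  [  -0.20     0.90]
d = (I − A) x:
  d_L = (+1.00)·220 + (-0.15)·380 = 163.00
  d_C = (-0.20)·220 + (+0.90)·380 = 298.00

d_L = 163.00, d_C = 298.00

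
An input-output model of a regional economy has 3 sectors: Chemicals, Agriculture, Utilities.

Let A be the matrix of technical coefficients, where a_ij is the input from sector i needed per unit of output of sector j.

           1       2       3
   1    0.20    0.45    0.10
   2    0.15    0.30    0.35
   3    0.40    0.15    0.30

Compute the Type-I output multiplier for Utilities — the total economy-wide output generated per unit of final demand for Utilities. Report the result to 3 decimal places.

m_3 = 4.845

I − A =
  [   0.80    -0.45    -0.10]
  [  -0.15     0.70    -0.35]
  [  -0.40    -0.15     0.70]
Cofactors of I−A, C_ij = (−1)^(i+j)·(minor ij) (rows/columns in the sector order above):
  C_11 = (0.70)(0.70) − (-0.35)(-0.15) = 0.4375
  C_12 = −[(-0.15)(0.70) − (-0.35)(-0.40)] = 0.2450
  C_13 = (-0.15)(-0.15) − (0.70)(-0.40) = 0.3025
  C_21 = −[(-0.45)(0.70) − (-0.10)(-0.15)] = 0.3300
  C_22 = (0.80)(0.70) − (-0.10)(-0.40) = 0.5200
  C_23 = −[(0.80)(-0.15) − (-0.45)(-0.40)] = 0.3000
  C_31 = (-0.45)(-0.35) − (-0.10)(0.70) = 0.2275
  C_32 = −[(0.80)(-0.35) − (-0.10)(-0.15)] = 0.2950
  C_33 = (0.80)(0.70) − (-0.45)(-0.15) = 0.4925
det(I−A) = Σ_j (I−A)_1j·C_1j = (0.80)(0.4375) + (-0.45)(0.2450) + (-0.10)(0.3025) = 0.2095
adj(I−A) = Cᵀ =
  [ 0.4375   0.3300   0.2275]
  [ 0.2450   0.5200   0.2950]
  [ 0.3025   0.3000   0.4925]
(I − A)⁻¹ = adj(I−A) / det(I−A) ≈
  [   2.0883     1.5752     1.0859]
  [   1.1695     2.4821     1.4081]
  [   1.4439     1.4320     2.3508]
The output multiplier for sector j is the column-j sum of the Leontief inverse (I − A)⁻¹ = adj(I−A) / det(I−A).
Column 3 of adj(I−A): (0.2275, 0.2950, 0.4925); det(I−A) = 0.2095.
m_3 = (0.2275 + 0.2950 + 0.4925) / 0.2095 = 1.015 / 0.2095 ≈ 4.845.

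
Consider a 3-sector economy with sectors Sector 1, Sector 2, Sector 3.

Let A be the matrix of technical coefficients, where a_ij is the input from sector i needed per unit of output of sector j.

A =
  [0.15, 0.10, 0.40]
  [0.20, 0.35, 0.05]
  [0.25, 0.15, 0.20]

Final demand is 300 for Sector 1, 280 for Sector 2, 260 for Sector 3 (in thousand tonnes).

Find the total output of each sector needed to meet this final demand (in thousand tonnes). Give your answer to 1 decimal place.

x_1 = 767.0, x_2 = 720.6, x_3 = 699.8

I − A =
  [   0.85    -0.10    -0.40]
  [  -0.20     0.65    -0.05]
  [  -0.25    -0.15     0.80]
Cofactors of I−A, C_ij = (−1)^(i+j)·(minor ij) (rows/columns in the sector order above):
  C_11 = (0.65)(0.80) − (-0.05)(-0.15) = 0.5125
  C_12 = −[(-0.20)(0.80) − (-0.05)(-0.25)] = 0.1725
  C_13 = (-0.20)(-0.15) − (0.65)(-0.25) = 0.1925
  C_21 = −[(-0.10)(0.80) − (-0.40)(-0.15)] = 0.1400
  C_22 = (0.85)(0.80) − (-0.40)(-0.25) = 0.5800
  C_23 = −[(0.85)(-0.15) − (-0.10)(-0.25)] = 0.1525
  C_31 = (-0.10)(-0.05) − (-0.40)(0.65) = 0.2650
  C_32 = −[(0.85)(-0.05) − (-0.40)(-0.20)] = 0.1225
  C_33 = (0.85)(0.65) − (-0.10)(-0.20) = 0.5325
det(I−A) = Σ_j (I−A)_1j·C_1j = (0.85)(0.5125) + (-0.10)(0.1725) + (-0.40)(0.1925) = 0.341375
adj(I−A) = Cᵀ =
  [ 0.5125   0.1400   0.2650]
  [ 0.1725   0.5800   0.1225]
  [ 0.1925   0.1525   0.5325]
(I − A)⁻¹ = adj(I−A) / det(I−A) ≈
  [   1.5013     0.4101     0.7763]
  [   0.5053     1.6990     0.3588]
  [   0.5639     0.4467     1.5599]
x = (I − A)⁻¹ d = adj(I−A)·d / det(I−A), with det(I−A) = 0.341375:
  x_1 = (0.5125·300 + 0.1400·280 + 0.2650·260) / 0.341375 = 261.85 / 0.341375 ≈ 767.0
  x_2 = (0.1725·300 + 0.5800·280 + 0.1225·260) / 0.341375 = 246.00 / 0.341375 ≈ 720.6
  x_3 = (0.1925·300 + 0.1525·280 + 0.5325·260) / 0.341375 = 238.90 / 0.341375 ≈ 699.8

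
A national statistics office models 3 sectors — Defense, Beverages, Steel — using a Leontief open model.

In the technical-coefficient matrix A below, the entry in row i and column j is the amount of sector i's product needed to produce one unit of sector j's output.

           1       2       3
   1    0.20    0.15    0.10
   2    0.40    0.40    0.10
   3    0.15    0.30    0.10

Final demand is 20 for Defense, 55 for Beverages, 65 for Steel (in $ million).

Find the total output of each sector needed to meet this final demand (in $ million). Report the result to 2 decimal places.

x_1 = 73.02, x_2 = 163.49, x_3 = 138.89

I − A =
  [   0.80    -0.15    -0.10]
  [  -0.40     0.60    -0.10]
  [  -0.15    -0.30     0.90]
Cofactors of I−A, C_ij = (−1)^(i+j)·(minor ij) (rows/columns in the sector order above):
  C_11 = (0.60)(0.90) − (-0.10)(-0.30) = 0.5100
  C_12 = −[(-0.40)(0.90) − (-0.10)(-0.15)] = 0.3750
  C_13 = (-0.40)(-0.30) − (0.60)(-0.15) = 0.2100
  C_21 = −[(-0.15)(0.90) − (-0.10)(-0.30)] = 0.1650
  C_22 = (0.80)(0.90) − (-0.10)(-0.15) = 0.7050
  C_23 = −[(0.80)(-0.30) − (-0.15)(-0.15)] = 0.2625
  C_31 = (-0.15)(-0.10) − (-0.10)(0.60) = 0.0750
  C_32 = −[(0.80)(-0.10) − (-0.10)(-0.40)] = 0.1200
  C_33 = (0.80)(0.60) − (-0.15)(-0.40) = 0.4200
det(I−A) = Σ_j (I−A)_1j·C_1j = (0.80)(0.5100) + (-0.15)(0.3750) + (-0.10)(0.2100) = 0.33075
adj(I−A) = Cᵀ =
  [ 0.5100   0.1650   0.0750]
  [ 0.3750   0.7050   0.1200]
  [ 0.2100   0.2625   0.4200]
(I − A)⁻¹ = adj(I−A) / det(I−A) ≈
  [   1.5420     0.4989     0.2268]
  [   1.1338     2.1315     0.3628]
  [   0.6349     0.7937     1.2698]
x = (I − A)⁻¹ d = adj(I−A)·d / det(I−A), with det(I−A) = 0.33075:
  x_1 = (0.5100·20 + 0.1650·55 + 0.0750·65) / 0.33075 = 24.15 / 0.33075 ≈ 73.02
  x_2 = (0.3750·20 + 0.7050·55 + 0.1200·65) / 0.33075 = 54.075 / 0.33075 ≈ 163.49
  x_3 = (0.2100·20 + 0.2625·55 + 0.4200·65) / 0.33075 = 45.9375 / 0.33075 ≈ 138.89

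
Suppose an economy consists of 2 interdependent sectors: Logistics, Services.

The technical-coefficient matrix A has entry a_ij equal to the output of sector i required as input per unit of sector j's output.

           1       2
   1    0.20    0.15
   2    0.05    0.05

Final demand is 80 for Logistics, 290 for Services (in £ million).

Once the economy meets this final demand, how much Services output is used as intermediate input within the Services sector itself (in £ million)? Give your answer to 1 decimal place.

I − A =
  [   0.80    -0.15]
  [  -0.05     0.95]
det(I−A) = (0.80)(0.95) − (-0.15)(-0.05) = 0.7525
adj(I−A) = [[0.95, 0.15], [0.05, 0.80]]
(I − A)⁻¹ = adj(I−A) / det(I−A) ≈
  [   1.2625     0.1993]
  [   0.0664     1.0631]
First solve x = (I − A)⁻¹ d = adj(I−A)·d / det(I−A); in particular x_2 = (0.05·80 + 0.80·290) / 0.7525 = 236.00 / 0.7525 ≈ 313.621.
Intermediate flow from 2 to 2: z_22 = a_22 · x_2 = 0.05 × 236.00 / 0.7525 = 11.80 / 0.7525 ≈ 15.7.

z_22 = 15.7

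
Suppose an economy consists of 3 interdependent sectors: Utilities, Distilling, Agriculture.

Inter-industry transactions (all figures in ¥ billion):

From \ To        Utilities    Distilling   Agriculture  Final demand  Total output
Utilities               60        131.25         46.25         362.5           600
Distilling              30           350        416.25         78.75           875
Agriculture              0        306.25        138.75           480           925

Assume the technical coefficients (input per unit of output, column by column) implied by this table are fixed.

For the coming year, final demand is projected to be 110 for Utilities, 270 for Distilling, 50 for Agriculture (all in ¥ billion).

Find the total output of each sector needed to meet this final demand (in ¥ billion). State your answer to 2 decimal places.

x_U = 267.10, x_D = 747.10, x_A = 366.45

Technical coefficients a_ij = z_ij / X_j:
  a_UU = 60/600 = 0.10, a_DU = 30/600 = 0.05, a_AU = 0/600 = 0.00
  a_UD = 131.25/875 = 0.15, a_DD = 350/875 = 0.40, a_AD = 306.25/875 = 0.35
  a_UA = 46.25/925 = 0.05, a_DA = 416.25/925 = 0.45, a_AA = 138.75/925 = 0.15
I − A =
  [   0.90    -0.15    -0.05]
  [  -0.05     0.60    -0.45]
  [   0.00    -0.35     0.85]
Cofactors of I−A, C_ij = (−1)^(i+j)·(minor ij) (rows/columns in the sector order above):
  C_11 = (0.60)(0.85) − (-0.45)(-0.35) = 0.3525
  C_12 = −[(-0.05)(0.85) − (-0.45)(0.00)] = 0.0425
  C_13 = (-0.05)(-0.35) − (0.60)(0.00) = 0.0175
  C_21 = −[(-0.15)(0.85) − (-0.05)(-0.35)] = 0.1450
  C_22 = (0.90)(0.85) − (-0.05)(0.00) = 0.7650
  C_23 = −[(0.90)(-0.35) − (-0.15)(0.00)] = 0.3150
  C_31 = (-0.15)(-0.45) − (-0.05)(0.60) = 0.0975
  C_32 = −[(0.90)(-0.45) − (-0.05)(-0.05)] = 0.4075
  C_33 = (0.90)(0.60) − (-0.15)(-0.05) = 0.5325
det(I−A) = Σ_j (I−A)_1j·C_1j = (0.90)(0.3525) + (-0.15)(0.0425) + (-0.05)(0.0175) = 0.3100
adj(I−A) = Cᵀ =
  [ 0.3525   0.1450   0.0975]
  [ 0.0425   0.7650   0.4075]
  [ 0.0175   0.3150   0.5325]
(I − A)⁻¹ = adj(I−A) / det(I−A) ≈
  [   1.1371     0.4677     0.3145]
  [   0.1371     2.4677     1.3145]
  [   0.0565     1.0161     1.7177]
x = (I − A)⁻¹ d = adj(I−A)·d / det(I−A), with det(I−A) = 0.3100:
  x_U = (0.3525·110 + 0.1450·270 + 0.0975·50) / 0.3100 = 82.80 / 0.3100 ≈ 267.10
  x_D = (0.0425·110 + 0.7650·270 + 0.4075·50) / 0.3100 = 231.60 / 0.3100 ≈ 747.10
  x_A = (0.0175·110 + 0.3150·270 + 0.5325·50) / 0.3100 = 113.60 / 0.3100 ≈ 366.45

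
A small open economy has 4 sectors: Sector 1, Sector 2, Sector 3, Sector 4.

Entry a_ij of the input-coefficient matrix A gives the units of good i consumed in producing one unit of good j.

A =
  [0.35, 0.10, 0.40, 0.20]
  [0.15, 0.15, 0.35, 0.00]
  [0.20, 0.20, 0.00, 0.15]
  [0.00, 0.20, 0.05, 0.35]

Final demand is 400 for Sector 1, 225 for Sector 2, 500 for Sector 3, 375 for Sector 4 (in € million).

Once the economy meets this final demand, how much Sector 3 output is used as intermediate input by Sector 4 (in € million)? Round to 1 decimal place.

I − A =
  [   0.65    -0.10    -0.40    -0.20]
  [  -0.15     0.85    -0.35     0.00]
  [  -0.20    -0.20     1.00    -0.15]
  [   0.00    -0.20    -0.05     0.65]
Compute the cofactors C_ij = (−1)^(i+j)·(3×3 minor ij) of I−A; the adjugate is their transpose:
adj(I−A) = Cᵀ =
  [ 0.490125   0.170250   0.266250   0.212250]
  [ 0.141875   0.363625   0.188375   0.087125]
  [ 0.134500   0.125000   0.343375   0.120625]
  [ 0.054000   0.121500   0.084375   0.405000]
det(I−A) = Σ_j (I−A)_1j·C_1j = (0.65)(0.490125) + (-0.10)(0.141875) + (-0.40)(0.134500) + (-0.20)(0.054000) = 0.23979375
(I − A)⁻¹ = adj(I−A) / det(I−A) ≈
  [   2.0439     0.7100     1.1103     0.8851]
  [   0.5917     1.5164     0.7856     0.3633]
  [   0.5609     0.5213     1.4320     0.5030]
  [   0.2252     0.5067     0.3519     1.6890]
First solve x = (I − A)⁻¹ d = adj(I−A)·d / det(I−A); in particular x_4 = (0.054000·400 + 0.121500·225 + 0.084375·500 + 0.405000·375) / 0.23979375 = 243.00 / 0.23979375 ≈ 1013.371.
Intermediate flow from 3 to 4: z_34 = a_34 · x_4 = 0.15 × 243.00 / 0.23979375 = 36.45 / 0.23979375 ≈ 152.0.

z_34 = 152.0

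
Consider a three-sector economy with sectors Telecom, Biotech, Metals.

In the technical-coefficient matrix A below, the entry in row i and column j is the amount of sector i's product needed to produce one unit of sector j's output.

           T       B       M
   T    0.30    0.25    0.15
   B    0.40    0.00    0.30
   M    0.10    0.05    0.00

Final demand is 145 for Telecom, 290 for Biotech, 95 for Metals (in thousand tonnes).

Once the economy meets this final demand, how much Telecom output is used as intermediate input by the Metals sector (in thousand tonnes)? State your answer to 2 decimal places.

z_TM = 24.41

I − A =
  [   0.70    -0.25    -0.15]
  [  -0.40     1.00    -0.30]
  [  -0.10    -0.05     1.00]
Cofactors of I−A, C_ij = (−1)^(i+j)·(minor ij) (rows/columns in the sector order above):
  C_11 = (1.00)(1.00) − (-0.30)(-0.05) = 0.9850
  C_12 = −[(-0.40)(1.00) − (-0.30)(-0.10)] = 0.4300
  C_13 = (-0.40)(-0.05) − (1.00)(-0.10) = 0.1200
  C_21 = −[(-0.25)(1.00) − (-0.15)(-0.05)] = 0.2575
  C_22 = (0.70)(1.00) − (-0.15)(-0.10) = 0.6850
  C_23 = −[(0.70)(-0.05) − (-0.25)(-0.10)] = 0.0600
  C_31 = (-0.25)(-0.30) − (-0.15)(1.00) = 0.2250
  C_32 = −[(0.70)(-0.30) − (-0.15)(-0.40)] = 0.2700
  C_33 = (0.70)(1.00) − (-0.25)(-0.40) = 0.6000
det(I−A) = Σ_j (I−A)_1j·C_1j = (0.70)(0.9850) + (-0.25)(0.4300) + (-0.15)(0.1200) = 0.5640
adj(I−A) = Cᵀ =
  [ 0.9850   0.2575   0.2250]
  [ 0.4300   0.6850   0.2700]
  [ 0.1200   0.0600   0.6000]
(I − A)⁻¹ = adj(I−A) / det(I−A) ≈
  [   1.7465     0.4566     0.3989]
  [   0.7624     1.2145     0.4787]
  [   0.2128     0.1064     1.0638]
First solve x = (I − A)⁻¹ d = adj(I−A)·d / det(I−A); in particular x_M = (0.1200·145 + 0.0600·290 + 0.6000·95) / 0.5640 = 91.80 / 0.5640 ≈ 162.7660.
Intermediate flow from T to M: z_TM = a_TM · x_M = 0.15 × 91.80 / 0.5640 = 13.77 / 0.5640 ≈ 24.41.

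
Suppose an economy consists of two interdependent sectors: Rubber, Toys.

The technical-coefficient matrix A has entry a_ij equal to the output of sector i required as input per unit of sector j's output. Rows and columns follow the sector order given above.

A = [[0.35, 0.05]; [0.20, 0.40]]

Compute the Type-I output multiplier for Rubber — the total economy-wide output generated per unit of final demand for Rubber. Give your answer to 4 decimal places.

m_R = 2.1053

I − A =
  [   0.65    -0.05]
  [  -0.20     0.60]
det(I−A) = (0.65)(0.60) − (-0.05)(-0.20) = 0.3800
adj(I−A) = [[0.60, 0.05], [0.20, 0.65]]
(I − A)⁻¹ = adj(I−A) / det(I−A) ≈
  [   1.57895     0.13158]
  [   0.52632     1.71053]
The output multiplier for sector j is the column-j sum of the Leontief inverse (I − A)⁻¹ = adj(I−A) / det(I−A).
Column R of adj(I−A): (0.60, 0.20); det(I−A) = 0.3800.
m_R = (0.60 + 0.20) / 0.3800 = 0.80 / 0.3800 ≈ 2.1053.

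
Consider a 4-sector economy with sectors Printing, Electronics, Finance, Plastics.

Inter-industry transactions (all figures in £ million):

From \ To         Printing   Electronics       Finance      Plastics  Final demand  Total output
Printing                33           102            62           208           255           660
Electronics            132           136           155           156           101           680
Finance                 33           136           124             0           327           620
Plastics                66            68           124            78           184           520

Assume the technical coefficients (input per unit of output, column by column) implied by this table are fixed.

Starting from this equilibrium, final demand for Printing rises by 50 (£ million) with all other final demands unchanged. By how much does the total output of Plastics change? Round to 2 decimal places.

Technical coefficients a_ij = z_ij / X_j:
  a_11 = 33/660 = 0.05, a_21 = 132/660 = 0.20, a_31 = 33/660 = 0.05, a_41 = 66/660 = 0.10
  a_12 = 102/680 = 0.15, a_22 = 136/680 = 0.20, a_32 = 136/680 = 0.20, a_42 = 68/680 = 0.10
  a_13 = 62/620 = 0.10, a_23 = 155/620 = 0.25, a_33 = 124/620 = 0.20, a_43 = 124/620 = 0.20
  a_14 = 208/520 = 0.40, a_24 = 156/520 = 0.30, a_34 = 0/520 = 0.00, a_44 = 78/520 = 0.15
I − A =
  [   0.95    -0.15    -0.10    -0.40]
  [  -0.20     0.80    -0.25    -0.30]
  [  -0.05    -0.20     0.80     0.00]
  [  -0.10    -0.10    -0.20     0.85]
Compute the cofactors C_ij = (−1)^(i+j)·(3×3 minor ij) of I−A; the adjugate is their transpose:
adj(I−A) = Cᵀ =
  [ 0.465500   0.167000   0.179875   0.278000]
  [ 0.173625   0.605750   0.284875   0.295500]
  [ 0.072500   0.161875   0.547500   0.091250]
  [ 0.092250   0.129000   0.183500   0.526625]
det(I−A) = Σ_j (I−A)_1j·C_1j = (0.95)(0.465500) + (-0.15)(0.173625) + (-0.10)(0.072500) + (-0.40)(0.092250) = 0.37203125
(I − A)⁻¹ = adj(I−A) / det(I−A) ≈
  [   1.2512     0.4489     0.4835     0.7472]
  [   0.4667     1.6282     0.7657     0.7943]
  [   0.1949     0.4351     1.4717     0.2453]
  [   0.2480     0.3467     0.4932     1.4155]
Δx = (I − A)⁻¹ Δd with Δd having +50 in the Printing component and 0 elsewhere.
So Δx_4 = L_41 · (+50), where L_41 = adj(I−A)_41 / det(I−A) = 0.092250 / 0.37203125.
Δx_4 = 0.092250 × (+50) / 0.37203125 = 4.6125 / 0.37203125 ≈ 12.40.

Δx_4 = 12.40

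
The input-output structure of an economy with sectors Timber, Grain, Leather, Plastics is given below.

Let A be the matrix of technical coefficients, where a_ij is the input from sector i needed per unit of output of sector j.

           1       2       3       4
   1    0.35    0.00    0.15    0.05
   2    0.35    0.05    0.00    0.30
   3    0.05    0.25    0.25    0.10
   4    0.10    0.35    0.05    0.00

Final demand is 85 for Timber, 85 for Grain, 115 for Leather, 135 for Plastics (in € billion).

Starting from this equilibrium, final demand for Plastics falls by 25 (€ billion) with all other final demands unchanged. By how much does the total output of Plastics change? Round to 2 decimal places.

Δx_4 = -29.60

I − A =
  [   0.65     0.00    -0.15    -0.05]
  [  -0.35     0.95     0.00    -0.30]
  [  -0.05    -0.25     0.75    -0.10]
  [  -0.10    -0.35    -0.05     1.00]
Compute the cofactors C_ij = (−1)^(i+j)·(3×3 minor ij) of I−A; the adjugate is their transpose:
adj(I−A) = Cᵀ =
  [ 0.625250   0.056500   0.129125   0.061125]
  [ 0.284000   0.471375   0.067625   0.162375]
  [ 0.159000   0.184875   0.538375   0.117250]
  [ 0.169875   0.179875   0.063500   0.442875]
det(I−A) = Σ_j (I−A)_1j·C_1j = (0.65)(0.625250) + (0.00)(0.284000) + (-0.15)(0.159000) + (-0.05)(0.169875) = 0.37406875
(I − A)⁻¹ = adj(I−A) / det(I−A) ≈
  [   1.6715     0.1510     0.3452     0.1634]
  [   0.7592     1.2601     0.1808     0.4341]
  [   0.4251     0.4942     1.4392     0.3134]
  [   0.4541     0.4809     0.1698     1.1839]
Δx = (I − A)⁻¹ Δd with Δd having -25 in the Plastics component and 0 elsewhere.
So Δx_4 = L_44 · (-25), where L_44 = adj(I−A)_44 / det(I−A) = 0.442875 / 0.37406875.
Δx_4 = 0.442875 × (-25) / 0.37406875 = -11.071875 / 0.37406875 ≈ -29.60.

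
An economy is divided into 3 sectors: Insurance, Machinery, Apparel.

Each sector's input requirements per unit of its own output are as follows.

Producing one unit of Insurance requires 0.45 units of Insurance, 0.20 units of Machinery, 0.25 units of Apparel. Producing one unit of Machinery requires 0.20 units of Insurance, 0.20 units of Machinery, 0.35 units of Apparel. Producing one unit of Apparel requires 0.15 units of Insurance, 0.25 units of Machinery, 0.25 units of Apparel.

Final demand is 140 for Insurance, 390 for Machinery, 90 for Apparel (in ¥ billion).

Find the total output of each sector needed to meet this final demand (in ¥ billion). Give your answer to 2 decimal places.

x_1 = 834.82, x_2 = 960.78, x_3 = 846.64

I − A =
  [   0.55    -0.20    -0.15]
  [  -0.20     0.80    -0.25]
  [  -0.25    -0.35     0.75]
Cofactors of I−A, C_ij = (−1)^(i+j)·(minor ij) (rows/columns in the sector order above):
  C_11 = (0.80)(0.75) − (-0.25)(-0.35) = 0.5125
  C_12 = −[(-0.20)(0.75) − (-0.25)(-0.25)] = 0.2125
  C_13 = (-0.20)(-0.35) − (0.80)(-0.25) = 0.2700
  C_21 = −[(-0.20)(0.75) − (-0.15)(-0.35)] = 0.2025
  C_22 = (0.55)(0.75) − (-0.15)(-0.25) = 0.3750
  C_23 = −[(0.55)(-0.35) − (-0.20)(-0.25)] = 0.2425
  C_31 = (-0.20)(-0.25) − (-0.15)(0.80) = 0.1700
  C_32 = −[(0.55)(-0.25) − (-0.15)(-0.20)] = 0.1675
  C_33 = (0.55)(0.80) − (-0.20)(-0.20) = 0.4000
det(I−A) = Σ_j (I−A)_1j·C_1j = (0.55)(0.5125) + (-0.20)(0.2125) + (-0.15)(0.2700) = 0.198875
adj(I−A) = Cᵀ =
  [ 0.5125   0.2025   0.1700]
  [ 0.2125   0.3750   0.1675]
  [ 0.2700   0.2425   0.4000]
(I − A)⁻¹ = adj(I−A) / det(I−A) ≈
  [   2.5770     1.0182     0.8548]
  [   1.0685     1.8856     0.8422]
  [   1.3576     1.2194     2.0113]
x = (I − A)⁻¹ d = adj(I−A)·d / det(I−A), with det(I−A) = 0.198875:
  x_1 = (0.5125·140 + 0.2025·390 + 0.1700·90) / 0.198875 = 166.025 / 0.198875 ≈ 834.82
  x_2 = (0.2125·140 + 0.3750·390 + 0.1675·90) / 0.198875 = 191.075 / 0.198875 ≈ 960.78
  x_3 = (0.2700·140 + 0.2425·390 + 0.4000·90) / 0.198875 = 168.375 / 0.198875 ≈ 846.64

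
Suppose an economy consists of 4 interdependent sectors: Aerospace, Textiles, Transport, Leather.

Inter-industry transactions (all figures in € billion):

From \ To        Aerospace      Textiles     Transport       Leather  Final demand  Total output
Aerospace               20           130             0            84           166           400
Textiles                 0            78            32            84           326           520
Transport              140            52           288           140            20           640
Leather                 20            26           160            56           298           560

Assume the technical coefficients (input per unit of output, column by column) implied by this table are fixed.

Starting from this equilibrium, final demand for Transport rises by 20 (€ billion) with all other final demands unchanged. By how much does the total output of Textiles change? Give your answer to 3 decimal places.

Technical coefficients a_ij = z_ij / X_j:
  a_11 = 20/400 = 0.05, a_21 = 0/400 = 0.00, a_31 = 140/400 = 0.35, a_41 = 20/400 = 0.05
  a_12 = 130/520 = 0.25, a_22 = 78/520 = 0.15, a_32 = 52/520 = 0.10, a_42 = 26/520 = 0.05
  a_13 = 0/640 = 0.00, a_23 = 32/640 = 0.05, a_33 = 288/640 = 0.45, a_43 = 160/640 = 0.25
  a_14 = 84/560 = 0.15, a_24 = 84/560 = 0.15, a_34 = 140/560 = 0.25, a_44 = 56/560 = 0.10
I − A =
  [   0.95    -0.25     0.00    -0.15]
  [   0.00     0.85    -0.05    -0.15]
  [  -0.35    -0.10     0.55    -0.25]
  [  -0.05    -0.05    -0.25     0.90]
Compute the cofactors C_ij = (−1)^(i+j)·(3×3 minor ij) of I−A; the adjugate is their transpose:
adj(I−A) = Cᵀ =
  [ 0.354625   0.116000   0.052875   0.093125]
  [ 0.033625   0.393625   0.078000   0.092875]
  [ 0.276500   0.181125   0.711375   0.273875]
  [ 0.098375   0.078625   0.204875   0.435000]
det(I−A) = Σ_j (I−A)_1j·C_1j = (0.95)(0.354625) + (-0.25)(0.033625) + (0.00)(0.276500) + (-0.15)(0.098375) = 0.31373125
(I − A)⁻¹ = adj(I−A) / det(I−A) ≈
  [   1.1303     0.3697     0.1685     0.2968]
  [   0.1072     1.2547     0.2486     0.2960]
  [   0.8813     0.5773     2.2675     0.8730]
  [   0.3136     0.2506     0.6530     1.3865]
Δx = (I − A)⁻¹ Δd with Δd having +20 in the Transport component and 0 elsewhere.
So Δx_2 = L_23 · (+20), where L_23 = adj(I−A)_23 / det(I−A) = 0.078000 / 0.31373125.
Δx_2 = 0.078000 × (+20) / 0.31373125 = 1.56 / 0.31373125 ≈ 4.972.

Δx_2 = 4.972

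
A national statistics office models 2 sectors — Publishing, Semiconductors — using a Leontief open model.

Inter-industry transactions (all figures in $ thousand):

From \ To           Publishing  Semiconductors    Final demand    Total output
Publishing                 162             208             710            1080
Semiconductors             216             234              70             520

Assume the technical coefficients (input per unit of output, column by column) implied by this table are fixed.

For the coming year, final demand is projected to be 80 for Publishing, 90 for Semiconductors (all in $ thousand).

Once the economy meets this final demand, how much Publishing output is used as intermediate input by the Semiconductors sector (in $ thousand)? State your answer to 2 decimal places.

Technical coefficients a_ij = z_ij / X_j:
  a_PP = 162/1080 = 0.15, a_SP = 216/1080 = 0.20
  a_PS = 208/520 = 0.40, a_SS = 234/520 = 0.45
I − A =
  [   0.85    -0.40]
  [  -0.20     0.55]
det(I−A) = (0.85)(0.55) − (-0.40)(-0.20) = 0.3875
adj(I−A) = [[0.55, 0.40], [0.20, 0.85]]
(I − A)⁻¹ = adj(I−A) / det(I−A) ≈
  [   1.4194     1.0323]
  [   0.5161     2.1935]
First solve x = (I − A)⁻¹ d = adj(I−A)·d / det(I−A); in particular x_S = (0.20·80 + 0.85·90) / 0.3875 = 92.50 / 0.3875 ≈ 238.7097.
Intermediate flow from P to S: z_PS = a_PS · x_S = 0.40 × 92.50 / 0.3875 = 37.00 / 0.3875 ≈ 95.48.

z_PS = 95.48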